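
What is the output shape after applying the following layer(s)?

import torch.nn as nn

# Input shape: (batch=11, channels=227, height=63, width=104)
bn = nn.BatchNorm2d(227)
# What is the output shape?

Input shape: (11, 227, 63, 104)
Output shape: (11, 227, 63, 104)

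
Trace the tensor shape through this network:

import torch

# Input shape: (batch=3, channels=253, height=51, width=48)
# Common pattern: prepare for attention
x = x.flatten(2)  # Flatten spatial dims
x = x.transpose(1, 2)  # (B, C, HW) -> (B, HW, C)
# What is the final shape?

Input shape: (3, 253, 51, 48)
  -> after flatten(2): (3, 253, 2448)
Output shape: (3, 2448, 253)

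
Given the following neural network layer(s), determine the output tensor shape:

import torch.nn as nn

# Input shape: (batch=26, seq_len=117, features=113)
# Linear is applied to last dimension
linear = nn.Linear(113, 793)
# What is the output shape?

Input shape: (26, 117, 113)
Output shape: (26, 117, 793)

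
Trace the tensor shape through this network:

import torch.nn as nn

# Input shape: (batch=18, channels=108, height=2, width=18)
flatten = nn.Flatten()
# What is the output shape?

Input shape: (18, 108, 2, 18)
Output shape: (18, 3888)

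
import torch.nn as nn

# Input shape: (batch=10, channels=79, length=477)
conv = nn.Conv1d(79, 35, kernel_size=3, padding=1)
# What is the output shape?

Input shape: (10, 79, 477)
Output shape: (10, 35, 477)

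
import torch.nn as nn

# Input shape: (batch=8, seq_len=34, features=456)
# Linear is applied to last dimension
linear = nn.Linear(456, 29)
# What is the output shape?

Input shape: (8, 34, 456)
Output shape: (8, 34, 29)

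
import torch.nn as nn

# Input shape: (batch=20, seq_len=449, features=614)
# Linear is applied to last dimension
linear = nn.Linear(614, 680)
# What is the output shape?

Input shape: (20, 449, 614)
Output shape: (20, 449, 680)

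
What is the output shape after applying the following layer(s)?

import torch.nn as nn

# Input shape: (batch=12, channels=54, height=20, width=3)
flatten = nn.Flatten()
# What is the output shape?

Input shape: (12, 54, 20, 3)
Output shape: (12, 3240)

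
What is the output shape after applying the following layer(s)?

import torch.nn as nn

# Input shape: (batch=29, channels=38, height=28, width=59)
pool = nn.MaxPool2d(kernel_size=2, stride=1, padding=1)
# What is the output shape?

Input shape: (29, 38, 28, 59)
Output shape: (29, 38, 29, 60)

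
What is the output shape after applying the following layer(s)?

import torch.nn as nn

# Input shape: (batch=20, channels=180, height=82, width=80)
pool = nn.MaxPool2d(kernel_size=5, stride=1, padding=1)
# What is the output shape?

Input shape: (20, 180, 82, 80)
Output shape: (20, 180, 80, 78)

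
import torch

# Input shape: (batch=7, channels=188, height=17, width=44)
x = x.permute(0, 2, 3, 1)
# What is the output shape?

Input shape: (7, 188, 17, 44)
Output shape: (7, 17, 44, 188)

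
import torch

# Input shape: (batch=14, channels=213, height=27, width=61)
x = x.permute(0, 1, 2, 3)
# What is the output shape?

Input shape: (14, 213, 27, 61)
Output shape: (14, 213, 27, 61)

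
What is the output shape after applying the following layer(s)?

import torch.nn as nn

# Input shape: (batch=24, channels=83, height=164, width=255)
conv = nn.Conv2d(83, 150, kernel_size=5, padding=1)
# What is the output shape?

Input shape: (24, 83, 164, 255)
Output shape: (24, 150, 162, 253)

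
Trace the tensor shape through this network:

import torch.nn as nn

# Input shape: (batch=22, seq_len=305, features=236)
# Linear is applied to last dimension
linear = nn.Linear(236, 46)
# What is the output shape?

Input shape: (22, 305, 236)
Output shape: (22, 305, 46)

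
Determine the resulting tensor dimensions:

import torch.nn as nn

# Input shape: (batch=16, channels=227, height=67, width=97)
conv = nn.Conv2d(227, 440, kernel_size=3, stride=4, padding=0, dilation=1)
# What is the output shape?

Input shape: (16, 227, 67, 97)
Output shape: (16, 440, 17, 24)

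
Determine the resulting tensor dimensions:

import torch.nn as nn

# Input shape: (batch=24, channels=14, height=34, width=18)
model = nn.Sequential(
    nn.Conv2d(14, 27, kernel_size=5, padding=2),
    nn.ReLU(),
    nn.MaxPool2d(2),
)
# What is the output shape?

Input shape: (24, 14, 34, 18)
  -> after Conv2d: (24, 27, 34, 18)
  -> after ReLU: (24, 27, 34, 18)
Output shape: (24, 27, 17, 9)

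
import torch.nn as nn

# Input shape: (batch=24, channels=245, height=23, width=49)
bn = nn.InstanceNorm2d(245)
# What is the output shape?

Input shape: (24, 245, 23, 49)
Output shape: (24, 245, 23, 49)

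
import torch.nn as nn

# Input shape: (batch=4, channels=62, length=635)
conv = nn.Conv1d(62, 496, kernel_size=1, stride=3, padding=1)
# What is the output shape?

Input shape: (4, 62, 635)
Output shape: (4, 496, 213)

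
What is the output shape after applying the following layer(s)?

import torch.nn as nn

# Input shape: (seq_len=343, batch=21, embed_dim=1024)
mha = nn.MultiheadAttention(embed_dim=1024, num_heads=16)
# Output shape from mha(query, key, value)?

Input shape: (343, 21, 1024)
Output shape: (343, 21, 1024)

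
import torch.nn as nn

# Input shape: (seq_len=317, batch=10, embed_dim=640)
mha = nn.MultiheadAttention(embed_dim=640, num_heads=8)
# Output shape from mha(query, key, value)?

Input shape: (317, 10, 640)
Output shape: (317, 10, 640)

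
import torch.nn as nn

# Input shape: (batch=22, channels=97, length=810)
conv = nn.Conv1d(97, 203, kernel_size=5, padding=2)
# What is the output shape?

Input shape: (22, 97, 810)
Output shape: (22, 203, 810)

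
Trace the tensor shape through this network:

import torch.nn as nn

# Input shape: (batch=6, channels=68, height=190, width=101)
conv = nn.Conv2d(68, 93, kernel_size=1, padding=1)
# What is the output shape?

Input shape: (6, 68, 190, 101)
Output shape: (6, 93, 192, 103)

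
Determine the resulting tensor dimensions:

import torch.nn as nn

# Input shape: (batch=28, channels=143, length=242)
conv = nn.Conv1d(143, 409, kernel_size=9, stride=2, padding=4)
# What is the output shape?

Input shape: (28, 143, 242)
Output shape: (28, 409, 121)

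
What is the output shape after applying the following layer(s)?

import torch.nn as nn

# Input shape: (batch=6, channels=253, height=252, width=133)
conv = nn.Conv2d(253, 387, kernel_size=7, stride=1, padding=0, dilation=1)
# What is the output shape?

Input shape: (6, 253, 252, 133)
Output shape: (6, 387, 246, 127)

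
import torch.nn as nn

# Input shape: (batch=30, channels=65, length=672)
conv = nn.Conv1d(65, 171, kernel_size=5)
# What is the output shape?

Input shape: (30, 65, 672)
Output shape: (30, 171, 668)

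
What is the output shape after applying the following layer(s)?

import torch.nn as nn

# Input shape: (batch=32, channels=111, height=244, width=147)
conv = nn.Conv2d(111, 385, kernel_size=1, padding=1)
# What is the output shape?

Input shape: (32, 111, 244, 147)
Output shape: (32, 385, 246, 149)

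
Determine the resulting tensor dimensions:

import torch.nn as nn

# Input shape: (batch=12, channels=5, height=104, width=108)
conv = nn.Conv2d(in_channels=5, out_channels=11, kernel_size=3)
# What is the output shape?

Input shape: (12, 5, 104, 108)
Output shape: (12, 11, 102, 106)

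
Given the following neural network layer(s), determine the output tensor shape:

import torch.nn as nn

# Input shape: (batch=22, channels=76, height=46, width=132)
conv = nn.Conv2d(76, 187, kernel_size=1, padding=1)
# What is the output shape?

Input shape: (22, 76, 46, 132)
Output shape: (22, 187, 48, 134)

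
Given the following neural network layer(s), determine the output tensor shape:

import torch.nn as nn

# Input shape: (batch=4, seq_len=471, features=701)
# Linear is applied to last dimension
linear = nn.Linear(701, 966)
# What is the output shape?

Input shape: (4, 471, 701)
Output shape: (4, 471, 966)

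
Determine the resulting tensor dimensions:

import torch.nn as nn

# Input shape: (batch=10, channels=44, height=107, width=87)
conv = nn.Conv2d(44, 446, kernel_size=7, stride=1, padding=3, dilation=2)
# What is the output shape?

Input shape: (10, 44, 107, 87)
Output shape: (10, 446, 101, 81)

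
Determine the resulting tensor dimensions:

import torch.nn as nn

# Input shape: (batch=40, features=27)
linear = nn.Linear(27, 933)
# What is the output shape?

Input shape: (40, 27)
Output shape: (40, 933)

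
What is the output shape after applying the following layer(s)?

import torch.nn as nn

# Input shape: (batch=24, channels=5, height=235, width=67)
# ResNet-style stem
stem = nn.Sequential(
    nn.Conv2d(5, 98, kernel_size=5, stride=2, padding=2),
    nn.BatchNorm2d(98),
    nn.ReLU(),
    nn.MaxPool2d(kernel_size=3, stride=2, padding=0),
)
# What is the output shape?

Input shape: (24, 5, 235, 67)
  -> after Conv2d 5x5 stride=2: (24, 98, 118, 34)
Output shape: (24, 98, 58, 16)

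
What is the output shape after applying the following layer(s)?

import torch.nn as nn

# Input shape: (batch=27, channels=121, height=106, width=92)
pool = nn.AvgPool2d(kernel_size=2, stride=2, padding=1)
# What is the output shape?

Input shape: (27, 121, 106, 92)
Output shape: (27, 121, 54, 47)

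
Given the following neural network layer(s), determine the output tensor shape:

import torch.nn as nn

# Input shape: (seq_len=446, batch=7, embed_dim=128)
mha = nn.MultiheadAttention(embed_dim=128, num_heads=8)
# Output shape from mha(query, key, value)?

Input shape: (446, 7, 128)
Output shape: (446, 7, 128)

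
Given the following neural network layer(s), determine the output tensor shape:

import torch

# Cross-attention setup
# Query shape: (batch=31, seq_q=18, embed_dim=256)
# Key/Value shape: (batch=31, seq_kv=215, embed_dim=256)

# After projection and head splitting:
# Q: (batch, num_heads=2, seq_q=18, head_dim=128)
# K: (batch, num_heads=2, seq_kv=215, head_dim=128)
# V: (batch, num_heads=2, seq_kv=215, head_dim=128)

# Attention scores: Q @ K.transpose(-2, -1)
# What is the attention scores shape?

Input shape: (31, 18, 256)
Output shape: (31, 2, 18, 215)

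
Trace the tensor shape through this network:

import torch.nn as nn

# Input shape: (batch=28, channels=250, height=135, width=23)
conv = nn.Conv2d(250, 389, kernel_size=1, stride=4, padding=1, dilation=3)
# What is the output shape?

Input shape: (28, 250, 135, 23)
Output shape: (28, 389, 35, 7)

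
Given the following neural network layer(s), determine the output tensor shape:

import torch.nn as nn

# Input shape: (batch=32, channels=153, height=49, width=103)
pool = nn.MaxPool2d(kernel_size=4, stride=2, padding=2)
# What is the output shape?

Input shape: (32, 153, 49, 103)
Output shape: (32, 153, 25, 52)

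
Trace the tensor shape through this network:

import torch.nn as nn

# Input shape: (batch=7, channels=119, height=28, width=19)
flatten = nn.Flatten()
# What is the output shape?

Input shape: (7, 119, 28, 19)
Output shape: (7, 63308)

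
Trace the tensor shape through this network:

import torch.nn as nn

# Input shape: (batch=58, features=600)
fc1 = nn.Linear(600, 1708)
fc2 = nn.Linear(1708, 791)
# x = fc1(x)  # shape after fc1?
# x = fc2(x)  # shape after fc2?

Input shape: (58, 600)
  -> after fc1: (58, 1708)
Output shape: (58, 791)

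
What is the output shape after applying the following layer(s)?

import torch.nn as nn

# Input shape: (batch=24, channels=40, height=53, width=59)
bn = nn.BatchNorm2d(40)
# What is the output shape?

Input shape: (24, 40, 53, 59)
Output shape: (24, 40, 53, 59)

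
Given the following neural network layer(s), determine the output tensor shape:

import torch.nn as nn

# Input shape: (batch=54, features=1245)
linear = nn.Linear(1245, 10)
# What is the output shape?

Input shape: (54, 1245)
Output shape: (54, 10)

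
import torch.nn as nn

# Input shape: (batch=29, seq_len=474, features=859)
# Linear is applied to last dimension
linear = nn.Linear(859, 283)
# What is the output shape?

Input shape: (29, 474, 859)
Output shape: (29, 474, 283)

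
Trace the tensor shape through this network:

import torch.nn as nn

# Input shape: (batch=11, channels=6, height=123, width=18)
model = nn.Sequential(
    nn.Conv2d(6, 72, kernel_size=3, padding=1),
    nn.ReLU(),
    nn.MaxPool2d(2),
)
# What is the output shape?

Input shape: (11, 6, 123, 18)
  -> after Conv2d: (11, 72, 123, 18)
  -> after ReLU: (11, 72, 123, 18)
Output shape: (11, 72, 61, 9)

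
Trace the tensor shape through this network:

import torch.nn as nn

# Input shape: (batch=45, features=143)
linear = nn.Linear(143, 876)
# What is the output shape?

Input shape: (45, 143)
Output shape: (45, 876)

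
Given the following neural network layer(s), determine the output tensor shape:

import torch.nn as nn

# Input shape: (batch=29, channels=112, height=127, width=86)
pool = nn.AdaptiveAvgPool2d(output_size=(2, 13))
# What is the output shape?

Input shape: (29, 112, 127, 86)
Output shape: (29, 112, 2, 13)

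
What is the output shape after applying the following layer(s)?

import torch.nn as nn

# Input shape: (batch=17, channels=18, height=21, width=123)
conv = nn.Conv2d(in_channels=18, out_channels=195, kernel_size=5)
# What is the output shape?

Input shape: (17, 18, 21, 123)
Output shape: (17, 195, 17, 119)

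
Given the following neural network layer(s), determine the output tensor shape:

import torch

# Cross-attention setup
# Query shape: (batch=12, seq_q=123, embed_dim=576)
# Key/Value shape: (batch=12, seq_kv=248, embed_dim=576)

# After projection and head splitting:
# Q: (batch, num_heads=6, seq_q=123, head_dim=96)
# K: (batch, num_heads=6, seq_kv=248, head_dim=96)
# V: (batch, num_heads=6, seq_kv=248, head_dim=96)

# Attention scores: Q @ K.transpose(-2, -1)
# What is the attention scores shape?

Input shape: (12, 123, 576)
Output shape: (12, 6, 123, 248)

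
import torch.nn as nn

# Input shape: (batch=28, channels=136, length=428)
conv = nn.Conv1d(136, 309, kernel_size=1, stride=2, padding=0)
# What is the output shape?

Input shape: (28, 136, 428)
Output shape: (28, 309, 214)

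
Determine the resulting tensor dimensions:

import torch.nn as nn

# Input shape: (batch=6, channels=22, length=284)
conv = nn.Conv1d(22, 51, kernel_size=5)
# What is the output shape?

Input shape: (6, 22, 284)
Output shape: (6, 51, 280)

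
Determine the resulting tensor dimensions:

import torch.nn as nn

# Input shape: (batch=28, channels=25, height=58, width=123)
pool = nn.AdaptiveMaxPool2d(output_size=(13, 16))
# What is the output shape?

Input shape: (28, 25, 58, 123)
Output shape: (28, 25, 13, 16)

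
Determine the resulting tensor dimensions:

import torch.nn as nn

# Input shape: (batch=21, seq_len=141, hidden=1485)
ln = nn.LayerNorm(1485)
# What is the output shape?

Input shape: (21, 141, 1485)
Output shape: (21, 141, 1485)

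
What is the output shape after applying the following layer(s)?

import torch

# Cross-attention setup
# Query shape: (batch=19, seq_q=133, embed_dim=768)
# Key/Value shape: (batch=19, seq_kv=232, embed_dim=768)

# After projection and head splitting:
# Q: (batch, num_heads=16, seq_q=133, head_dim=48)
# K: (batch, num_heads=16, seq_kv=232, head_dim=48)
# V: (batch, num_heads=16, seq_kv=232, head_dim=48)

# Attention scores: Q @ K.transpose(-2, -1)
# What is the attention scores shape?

Input shape: (19, 133, 768)
Output shape: (19, 16, 133, 232)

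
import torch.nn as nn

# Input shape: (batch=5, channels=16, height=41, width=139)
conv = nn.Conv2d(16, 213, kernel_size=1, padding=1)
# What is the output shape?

Input shape: (5, 16, 41, 139)
Output shape: (5, 213, 43, 141)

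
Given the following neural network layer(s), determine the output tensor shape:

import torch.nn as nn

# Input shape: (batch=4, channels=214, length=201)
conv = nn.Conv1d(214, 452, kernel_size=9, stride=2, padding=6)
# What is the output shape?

Input shape: (4, 214, 201)
Output shape: (4, 452, 103)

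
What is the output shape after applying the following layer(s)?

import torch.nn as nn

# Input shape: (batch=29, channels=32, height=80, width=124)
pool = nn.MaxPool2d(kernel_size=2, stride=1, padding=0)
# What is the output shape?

Input shape: (29, 32, 80, 124)
Output shape: (29, 32, 79, 123)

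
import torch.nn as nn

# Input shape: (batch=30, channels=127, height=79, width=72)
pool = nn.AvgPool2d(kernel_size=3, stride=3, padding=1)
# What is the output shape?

Input shape: (30, 127, 79, 72)
Output shape: (30, 127, 27, 24)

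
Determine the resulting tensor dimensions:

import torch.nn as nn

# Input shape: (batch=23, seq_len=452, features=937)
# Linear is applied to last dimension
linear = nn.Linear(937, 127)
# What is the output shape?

Input shape: (23, 452, 937)
Output shape: (23, 452, 127)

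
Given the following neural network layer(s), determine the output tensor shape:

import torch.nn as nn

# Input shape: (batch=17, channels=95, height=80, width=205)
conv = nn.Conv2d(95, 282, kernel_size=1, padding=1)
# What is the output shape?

Input shape: (17, 95, 80, 205)
Output shape: (17, 282, 82, 207)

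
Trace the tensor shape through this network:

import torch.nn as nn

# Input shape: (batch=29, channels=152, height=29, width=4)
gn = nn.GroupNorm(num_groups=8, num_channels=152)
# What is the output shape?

Input shape: (29, 152, 29, 4)
Output shape: (29, 152, 29, 4)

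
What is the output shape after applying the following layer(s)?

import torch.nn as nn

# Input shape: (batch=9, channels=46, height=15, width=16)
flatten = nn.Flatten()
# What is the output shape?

Input shape: (9, 46, 15, 16)
Output shape: (9, 11040)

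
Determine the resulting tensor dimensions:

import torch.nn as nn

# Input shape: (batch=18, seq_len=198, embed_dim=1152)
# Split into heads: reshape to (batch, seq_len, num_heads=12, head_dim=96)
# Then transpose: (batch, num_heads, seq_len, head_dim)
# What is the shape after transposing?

Input shape: (18, 198, 1152)
  -> after reshape: (18, 198, 12, 96)
Output shape: (18, 12, 198, 96)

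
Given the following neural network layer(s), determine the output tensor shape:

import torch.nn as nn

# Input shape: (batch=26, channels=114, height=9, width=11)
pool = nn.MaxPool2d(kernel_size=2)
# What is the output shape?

Input shape: (26, 114, 9, 11)
Output shape: (26, 114, 4, 5)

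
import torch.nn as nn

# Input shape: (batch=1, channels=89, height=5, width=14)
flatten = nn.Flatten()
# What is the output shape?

Input shape: (1, 89, 5, 14)
Output shape: (1, 6230)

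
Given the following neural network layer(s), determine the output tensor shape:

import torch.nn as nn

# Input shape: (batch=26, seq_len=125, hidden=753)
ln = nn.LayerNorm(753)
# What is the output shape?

Input shape: (26, 125, 753)
Output shape: (26, 125, 753)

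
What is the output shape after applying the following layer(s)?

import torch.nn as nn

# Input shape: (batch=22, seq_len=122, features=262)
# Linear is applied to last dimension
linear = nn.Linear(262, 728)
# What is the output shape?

Input shape: (22, 122, 262)
Output shape: (22, 122, 728)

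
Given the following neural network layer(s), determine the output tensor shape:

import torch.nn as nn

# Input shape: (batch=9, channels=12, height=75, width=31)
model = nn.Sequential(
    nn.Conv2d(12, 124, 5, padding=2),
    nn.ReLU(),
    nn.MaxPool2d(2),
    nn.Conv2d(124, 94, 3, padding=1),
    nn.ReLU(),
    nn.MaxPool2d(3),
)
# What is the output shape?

Input shape: (9, 12, 75, 31)
  -> after first Conv2d: (9, 124, 75, 31)
  -> after first MaxPool2d: (9, 124, 37, 15)
  -> after second Conv2d: (9, 94, 37, 15)
Output shape: (9, 94, 12, 5)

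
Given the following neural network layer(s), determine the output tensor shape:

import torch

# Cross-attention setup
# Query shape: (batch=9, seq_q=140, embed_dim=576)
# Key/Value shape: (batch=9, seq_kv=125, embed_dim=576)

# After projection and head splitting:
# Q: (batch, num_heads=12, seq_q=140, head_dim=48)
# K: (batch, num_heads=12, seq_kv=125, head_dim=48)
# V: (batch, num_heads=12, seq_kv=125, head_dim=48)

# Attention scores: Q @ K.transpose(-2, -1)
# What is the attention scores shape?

Input shape: (9, 140, 576)
Output shape: (9, 12, 140, 125)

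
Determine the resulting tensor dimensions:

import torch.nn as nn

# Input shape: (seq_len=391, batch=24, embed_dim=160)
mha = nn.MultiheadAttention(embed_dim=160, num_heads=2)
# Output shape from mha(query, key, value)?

Input shape: (391, 24, 160)
Output shape: (391, 24, 160)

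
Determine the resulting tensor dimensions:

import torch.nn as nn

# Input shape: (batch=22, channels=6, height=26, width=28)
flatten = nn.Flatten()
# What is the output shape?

Input shape: (22, 6, 26, 28)
Output shape: (22, 4368)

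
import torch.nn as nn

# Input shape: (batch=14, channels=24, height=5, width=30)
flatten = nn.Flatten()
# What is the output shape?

Input shape: (14, 24, 5, 30)
Output shape: (14, 3600)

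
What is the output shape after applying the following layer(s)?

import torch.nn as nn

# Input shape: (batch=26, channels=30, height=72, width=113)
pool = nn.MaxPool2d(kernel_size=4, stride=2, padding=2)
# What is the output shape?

Input shape: (26, 30, 72, 113)
Output shape: (26, 30, 37, 57)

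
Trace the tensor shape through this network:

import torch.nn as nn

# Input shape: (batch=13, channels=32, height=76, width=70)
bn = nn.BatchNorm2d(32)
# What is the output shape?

Input shape: (13, 32, 76, 70)
Output shape: (13, 32, 76, 70)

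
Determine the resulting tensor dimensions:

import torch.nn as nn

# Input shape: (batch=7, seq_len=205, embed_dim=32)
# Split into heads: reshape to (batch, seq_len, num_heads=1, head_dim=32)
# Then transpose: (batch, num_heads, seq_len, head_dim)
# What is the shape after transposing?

Input shape: (7, 205, 32)
  -> after reshape: (7, 205, 1, 32)
Output shape: (7, 1, 205, 32)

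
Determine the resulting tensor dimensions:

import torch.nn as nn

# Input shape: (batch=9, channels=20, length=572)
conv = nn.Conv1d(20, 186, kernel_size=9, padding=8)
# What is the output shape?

Input shape: (9, 20, 572)
Output shape: (9, 186, 580)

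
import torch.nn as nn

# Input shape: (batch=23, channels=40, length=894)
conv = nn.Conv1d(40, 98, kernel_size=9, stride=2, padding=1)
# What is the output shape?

Input shape: (23, 40, 894)
Output shape: (23, 98, 444)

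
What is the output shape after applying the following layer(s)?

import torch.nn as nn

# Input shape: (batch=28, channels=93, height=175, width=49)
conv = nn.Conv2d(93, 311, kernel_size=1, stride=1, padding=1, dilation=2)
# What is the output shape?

Input shape: (28, 93, 175, 49)
Output shape: (28, 311, 177, 51)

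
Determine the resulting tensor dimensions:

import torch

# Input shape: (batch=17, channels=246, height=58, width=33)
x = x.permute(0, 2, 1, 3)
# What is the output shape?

Input shape: (17, 246, 58, 33)
Output shape: (17, 58, 246, 33)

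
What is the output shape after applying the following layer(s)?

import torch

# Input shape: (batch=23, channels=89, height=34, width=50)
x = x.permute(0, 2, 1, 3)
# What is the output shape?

Input shape: (23, 89, 34, 50)
Output shape: (23, 34, 89, 50)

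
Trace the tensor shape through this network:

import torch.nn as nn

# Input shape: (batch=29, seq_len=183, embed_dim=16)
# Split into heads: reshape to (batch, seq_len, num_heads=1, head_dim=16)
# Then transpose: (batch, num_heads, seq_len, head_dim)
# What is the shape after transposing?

Input shape: (29, 183, 16)
  -> after reshape: (29, 183, 1, 16)
Output shape: (29, 1, 183, 16)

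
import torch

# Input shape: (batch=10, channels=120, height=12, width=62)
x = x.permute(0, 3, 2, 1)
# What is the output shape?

Input shape: (10, 120, 12, 62)
Output shape: (10, 62, 12, 120)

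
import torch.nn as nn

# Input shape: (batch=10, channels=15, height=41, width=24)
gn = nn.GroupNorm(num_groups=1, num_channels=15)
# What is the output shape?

Input shape: (10, 15, 41, 24)
Output shape: (10, 15, 41, 24)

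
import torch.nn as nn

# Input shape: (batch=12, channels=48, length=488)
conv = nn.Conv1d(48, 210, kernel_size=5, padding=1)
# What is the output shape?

Input shape: (12, 48, 488)
Output shape: (12, 210, 486)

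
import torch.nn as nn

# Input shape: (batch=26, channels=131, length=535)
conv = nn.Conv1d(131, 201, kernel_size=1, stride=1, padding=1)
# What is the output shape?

Input shape: (26, 131, 535)
Output shape: (26, 201, 537)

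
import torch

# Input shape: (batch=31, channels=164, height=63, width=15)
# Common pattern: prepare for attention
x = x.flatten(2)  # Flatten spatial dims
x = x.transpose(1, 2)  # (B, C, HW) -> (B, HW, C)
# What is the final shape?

Input shape: (31, 164, 63, 15)
  -> after flatten(2): (31, 164, 945)
Output shape: (31, 945, 164)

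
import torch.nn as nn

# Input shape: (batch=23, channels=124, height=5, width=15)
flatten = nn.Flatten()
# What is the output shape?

Input shape: (23, 124, 5, 15)
Output shape: (23, 9300)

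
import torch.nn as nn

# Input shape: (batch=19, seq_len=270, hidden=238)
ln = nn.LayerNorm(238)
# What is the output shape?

Input shape: (19, 270, 238)
Output shape: (19, 270, 238)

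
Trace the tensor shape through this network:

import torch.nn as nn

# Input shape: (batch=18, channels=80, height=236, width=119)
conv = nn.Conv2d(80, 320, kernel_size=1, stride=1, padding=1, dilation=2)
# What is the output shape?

Input shape: (18, 80, 236, 119)
Output shape: (18, 320, 238, 121)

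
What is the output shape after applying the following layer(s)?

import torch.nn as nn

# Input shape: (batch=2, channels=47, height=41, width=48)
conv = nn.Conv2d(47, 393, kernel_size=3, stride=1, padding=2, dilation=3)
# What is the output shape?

Input shape: (2, 47, 41, 48)
Output shape: (2, 393, 39, 46)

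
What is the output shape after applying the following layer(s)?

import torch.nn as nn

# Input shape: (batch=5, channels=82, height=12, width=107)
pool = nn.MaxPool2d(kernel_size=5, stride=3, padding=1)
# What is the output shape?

Input shape: (5, 82, 12, 107)
Output shape: (5, 82, 4, 35)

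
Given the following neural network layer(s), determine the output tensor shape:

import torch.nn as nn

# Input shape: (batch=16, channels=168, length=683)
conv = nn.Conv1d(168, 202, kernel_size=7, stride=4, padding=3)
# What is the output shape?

Input shape: (16, 168, 683)
Output shape: (16, 202, 171)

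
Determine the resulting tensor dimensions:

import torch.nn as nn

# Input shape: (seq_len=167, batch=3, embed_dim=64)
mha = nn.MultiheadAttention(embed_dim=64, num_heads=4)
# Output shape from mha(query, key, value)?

Input shape: (167, 3, 64)
Output shape: (167, 3, 64)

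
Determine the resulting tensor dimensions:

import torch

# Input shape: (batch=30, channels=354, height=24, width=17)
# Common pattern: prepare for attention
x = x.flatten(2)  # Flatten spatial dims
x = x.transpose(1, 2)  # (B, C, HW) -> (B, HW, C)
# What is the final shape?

Input shape: (30, 354, 24, 17)
  -> after flatten(2): (30, 354, 408)
Output shape: (30, 408, 354)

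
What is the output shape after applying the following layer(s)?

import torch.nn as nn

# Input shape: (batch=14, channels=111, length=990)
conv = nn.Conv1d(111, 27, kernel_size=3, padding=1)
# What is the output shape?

Input shape: (14, 111, 990)
Output shape: (14, 27, 990)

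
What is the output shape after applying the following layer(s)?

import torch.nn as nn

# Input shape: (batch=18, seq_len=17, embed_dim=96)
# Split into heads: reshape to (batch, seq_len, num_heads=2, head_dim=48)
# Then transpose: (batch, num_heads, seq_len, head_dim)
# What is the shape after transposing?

Input shape: (18, 17, 96)
  -> after reshape: (18, 17, 2, 48)
Output shape: (18, 2, 17, 48)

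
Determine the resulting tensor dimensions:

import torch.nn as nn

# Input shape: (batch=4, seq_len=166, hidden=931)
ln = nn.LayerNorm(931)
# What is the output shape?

Input shape: (4, 166, 931)
Output shape: (4, 166, 931)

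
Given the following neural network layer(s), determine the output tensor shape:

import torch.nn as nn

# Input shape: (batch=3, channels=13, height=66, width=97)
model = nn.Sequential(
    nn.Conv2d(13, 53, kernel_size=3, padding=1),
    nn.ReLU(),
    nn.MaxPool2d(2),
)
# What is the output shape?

Input shape: (3, 13, 66, 97)
  -> after Conv2d: (3, 53, 66, 97)
  -> after ReLU: (3, 53, 66, 97)
Output shape: (3, 53, 33, 48)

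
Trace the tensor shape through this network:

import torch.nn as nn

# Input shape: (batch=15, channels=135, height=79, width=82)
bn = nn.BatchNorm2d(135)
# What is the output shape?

Input shape: (15, 135, 79, 82)
Output shape: (15, 135, 79, 82)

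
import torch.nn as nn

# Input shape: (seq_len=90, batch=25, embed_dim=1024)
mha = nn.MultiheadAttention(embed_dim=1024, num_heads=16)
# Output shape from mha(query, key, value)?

Input shape: (90, 25, 1024)
Output shape: (90, 25, 1024)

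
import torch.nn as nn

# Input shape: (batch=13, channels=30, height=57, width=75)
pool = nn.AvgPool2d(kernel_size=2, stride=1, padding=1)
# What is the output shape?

Input shape: (13, 30, 57, 75)
Output shape: (13, 30, 58, 76)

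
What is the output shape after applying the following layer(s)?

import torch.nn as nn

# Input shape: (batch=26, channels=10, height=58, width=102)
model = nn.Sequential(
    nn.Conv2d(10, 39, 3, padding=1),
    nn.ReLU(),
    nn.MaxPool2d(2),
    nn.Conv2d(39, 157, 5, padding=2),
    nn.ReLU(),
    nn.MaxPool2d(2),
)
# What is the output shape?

Input shape: (26, 10, 58, 102)
  -> after first Conv2d: (26, 39, 58, 102)
  -> after first MaxPool2d: (26, 39, 29, 51)
  -> after second Conv2d: (26, 157, 29, 51)
Output shape: (26, 157, 14, 25)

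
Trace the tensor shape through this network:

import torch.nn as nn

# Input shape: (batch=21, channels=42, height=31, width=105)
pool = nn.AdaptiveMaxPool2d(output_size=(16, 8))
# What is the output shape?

Input shape: (21, 42, 31, 105)
Output shape: (21, 42, 16, 8)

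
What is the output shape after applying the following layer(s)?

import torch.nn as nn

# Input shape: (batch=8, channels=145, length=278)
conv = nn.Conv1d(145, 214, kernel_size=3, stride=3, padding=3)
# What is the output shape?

Input shape: (8, 145, 278)
Output shape: (8, 214, 94)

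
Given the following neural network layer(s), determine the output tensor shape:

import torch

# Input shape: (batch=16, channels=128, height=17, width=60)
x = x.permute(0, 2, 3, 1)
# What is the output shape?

Input shape: (16, 128, 17, 60)
Output shape: (16, 17, 60, 128)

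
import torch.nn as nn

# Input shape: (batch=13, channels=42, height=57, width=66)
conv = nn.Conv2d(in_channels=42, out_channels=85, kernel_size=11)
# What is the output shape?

Input shape: (13, 42, 57, 66)
Output shape: (13, 85, 47, 56)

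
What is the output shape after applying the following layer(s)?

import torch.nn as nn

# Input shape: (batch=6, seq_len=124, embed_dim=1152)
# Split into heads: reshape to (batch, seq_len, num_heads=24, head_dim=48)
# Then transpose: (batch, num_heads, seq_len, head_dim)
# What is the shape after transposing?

Input shape: (6, 124, 1152)
  -> after reshape: (6, 124, 24, 48)
Output shape: (6, 24, 124, 48)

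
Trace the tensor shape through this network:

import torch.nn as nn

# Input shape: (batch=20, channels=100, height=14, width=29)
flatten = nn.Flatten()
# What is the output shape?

Input shape: (20, 100, 14, 29)
Output shape: (20, 40600)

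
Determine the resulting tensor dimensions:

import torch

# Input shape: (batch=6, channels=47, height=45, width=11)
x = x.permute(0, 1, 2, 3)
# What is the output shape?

Input shape: (6, 47, 45, 11)
Output shape: (6, 47, 45, 11)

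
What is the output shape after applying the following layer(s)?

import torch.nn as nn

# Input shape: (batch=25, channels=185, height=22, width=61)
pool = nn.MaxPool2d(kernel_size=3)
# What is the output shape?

Input shape: (25, 185, 22, 61)
Output shape: (25, 185, 7, 20)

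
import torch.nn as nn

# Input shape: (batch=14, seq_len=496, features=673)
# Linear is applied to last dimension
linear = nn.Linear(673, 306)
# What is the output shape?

Input shape: (14, 496, 673)
Output shape: (14, 496, 306)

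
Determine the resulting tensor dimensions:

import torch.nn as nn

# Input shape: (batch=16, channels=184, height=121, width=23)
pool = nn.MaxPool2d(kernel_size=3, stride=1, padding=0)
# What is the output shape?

Input shape: (16, 184, 121, 23)
Output shape: (16, 184, 119, 21)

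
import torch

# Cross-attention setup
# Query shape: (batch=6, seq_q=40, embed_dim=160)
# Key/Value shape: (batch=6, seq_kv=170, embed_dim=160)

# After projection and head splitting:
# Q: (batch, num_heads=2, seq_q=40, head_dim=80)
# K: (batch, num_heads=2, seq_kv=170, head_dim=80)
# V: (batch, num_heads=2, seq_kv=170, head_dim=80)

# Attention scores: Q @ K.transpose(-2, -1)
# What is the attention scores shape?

Input shape: (6, 40, 160)
Output shape: (6, 2, 40, 170)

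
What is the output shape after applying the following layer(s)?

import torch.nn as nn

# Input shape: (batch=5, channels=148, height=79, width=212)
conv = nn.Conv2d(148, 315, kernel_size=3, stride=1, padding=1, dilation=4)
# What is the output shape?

Input shape: (5, 148, 79, 212)
Output shape: (5, 315, 73, 206)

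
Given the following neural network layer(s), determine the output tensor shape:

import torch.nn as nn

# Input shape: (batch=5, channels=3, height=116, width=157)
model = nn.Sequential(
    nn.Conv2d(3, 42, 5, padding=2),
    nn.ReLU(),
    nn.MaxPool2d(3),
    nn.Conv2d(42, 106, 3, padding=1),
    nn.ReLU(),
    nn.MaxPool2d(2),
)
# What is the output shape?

Input shape: (5, 3, 116, 157)
  -> after first Conv2d: (5, 42, 116, 157)
  -> after first MaxPool2d: (5, 42, 38, 52)
  -> after second Conv2d: (5, 106, 38, 52)
Output shape: (5, 106, 19, 26)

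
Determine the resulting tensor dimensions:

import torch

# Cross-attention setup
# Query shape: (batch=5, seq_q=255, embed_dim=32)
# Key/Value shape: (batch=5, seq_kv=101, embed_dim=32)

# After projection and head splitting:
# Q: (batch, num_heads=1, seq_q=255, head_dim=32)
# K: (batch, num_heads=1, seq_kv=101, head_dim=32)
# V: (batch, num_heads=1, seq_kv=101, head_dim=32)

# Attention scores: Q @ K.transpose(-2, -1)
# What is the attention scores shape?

Input shape: (5, 255, 32)
Output shape: (5, 1, 255, 101)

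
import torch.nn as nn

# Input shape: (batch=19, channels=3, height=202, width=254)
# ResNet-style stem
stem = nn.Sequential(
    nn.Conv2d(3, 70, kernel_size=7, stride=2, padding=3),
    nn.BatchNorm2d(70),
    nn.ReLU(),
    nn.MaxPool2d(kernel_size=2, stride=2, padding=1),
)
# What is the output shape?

Input shape: (19, 3, 202, 254)
  -> after Conv2d 7x7 stride=2: (19, 70, 101, 127)
Output shape: (19, 70, 51, 64)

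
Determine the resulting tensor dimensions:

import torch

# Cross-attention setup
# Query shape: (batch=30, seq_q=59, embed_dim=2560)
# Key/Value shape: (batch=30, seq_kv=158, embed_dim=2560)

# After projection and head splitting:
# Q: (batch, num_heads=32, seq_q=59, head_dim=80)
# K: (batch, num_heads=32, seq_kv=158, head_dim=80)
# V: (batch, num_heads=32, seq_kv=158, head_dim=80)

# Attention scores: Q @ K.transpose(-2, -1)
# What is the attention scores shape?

Input shape: (30, 59, 2560)
Output shape: (30, 32, 59, 158)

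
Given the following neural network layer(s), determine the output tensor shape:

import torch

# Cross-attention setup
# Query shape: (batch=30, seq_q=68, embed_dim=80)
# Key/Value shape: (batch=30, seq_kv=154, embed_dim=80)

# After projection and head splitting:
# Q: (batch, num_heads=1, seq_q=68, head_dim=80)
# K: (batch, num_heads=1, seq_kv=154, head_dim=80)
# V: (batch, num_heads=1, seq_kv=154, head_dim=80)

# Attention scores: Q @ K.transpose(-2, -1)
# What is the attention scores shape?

Input shape: (30, 68, 80)
Output shape: (30, 1, 68, 154)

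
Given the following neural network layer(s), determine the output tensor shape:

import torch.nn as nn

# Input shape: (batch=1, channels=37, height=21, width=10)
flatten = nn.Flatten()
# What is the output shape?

Input shape: (1, 37, 21, 10)
Output shape: (1, 7770)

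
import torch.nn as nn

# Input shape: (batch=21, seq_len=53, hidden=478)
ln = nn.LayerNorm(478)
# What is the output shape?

Input shape: (21, 53, 478)
Output shape: (21, 53, 478)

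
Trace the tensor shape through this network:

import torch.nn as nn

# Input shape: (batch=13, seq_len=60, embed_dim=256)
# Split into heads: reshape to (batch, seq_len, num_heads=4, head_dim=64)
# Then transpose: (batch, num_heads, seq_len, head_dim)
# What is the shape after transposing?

Input shape: (13, 60, 256)
  -> after reshape: (13, 60, 4, 64)
Output shape: (13, 4, 60, 64)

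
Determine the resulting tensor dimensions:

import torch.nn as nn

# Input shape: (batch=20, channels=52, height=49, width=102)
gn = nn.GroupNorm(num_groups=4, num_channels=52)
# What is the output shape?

Input shape: (20, 52, 49, 102)
Output shape: (20, 52, 49, 102)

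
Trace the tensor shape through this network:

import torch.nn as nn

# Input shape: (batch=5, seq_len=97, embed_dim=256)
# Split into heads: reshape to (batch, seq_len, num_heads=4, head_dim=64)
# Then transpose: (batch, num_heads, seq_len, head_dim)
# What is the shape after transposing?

Input shape: (5, 97, 256)
  -> after reshape: (5, 97, 4, 64)
Output shape: (5, 4, 97, 64)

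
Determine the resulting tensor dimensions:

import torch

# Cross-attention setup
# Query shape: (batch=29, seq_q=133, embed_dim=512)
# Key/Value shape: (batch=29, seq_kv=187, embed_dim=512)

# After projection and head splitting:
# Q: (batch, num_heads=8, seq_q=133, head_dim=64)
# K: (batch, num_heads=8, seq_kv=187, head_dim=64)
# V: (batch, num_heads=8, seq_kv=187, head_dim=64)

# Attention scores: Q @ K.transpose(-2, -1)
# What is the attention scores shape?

Input shape: (29, 133, 512)
Output shape: (29, 8, 133, 187)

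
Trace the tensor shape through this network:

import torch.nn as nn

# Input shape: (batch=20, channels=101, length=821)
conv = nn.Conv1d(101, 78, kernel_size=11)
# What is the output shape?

Input shape: (20, 101, 821)
Output shape: (20, 78, 811)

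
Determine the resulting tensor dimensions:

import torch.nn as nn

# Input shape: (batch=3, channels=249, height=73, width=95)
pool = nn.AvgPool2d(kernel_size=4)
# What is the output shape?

Input shape: (3, 249, 73, 95)
Output shape: (3, 249, 18, 23)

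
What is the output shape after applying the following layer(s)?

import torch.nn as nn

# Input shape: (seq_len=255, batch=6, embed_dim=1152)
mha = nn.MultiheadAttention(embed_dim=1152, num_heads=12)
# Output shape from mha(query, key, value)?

Input shape: (255, 6, 1152)
Output shape: (255, 6, 1152)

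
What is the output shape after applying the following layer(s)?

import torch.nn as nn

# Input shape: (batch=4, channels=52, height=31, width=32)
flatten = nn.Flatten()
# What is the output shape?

Input shape: (4, 52, 31, 32)
Output shape: (4, 51584)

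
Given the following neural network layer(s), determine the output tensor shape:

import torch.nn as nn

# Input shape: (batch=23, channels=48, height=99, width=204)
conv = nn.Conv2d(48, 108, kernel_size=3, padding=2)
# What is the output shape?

Input shape: (23, 48, 99, 204)
Output shape: (23, 108, 101, 206)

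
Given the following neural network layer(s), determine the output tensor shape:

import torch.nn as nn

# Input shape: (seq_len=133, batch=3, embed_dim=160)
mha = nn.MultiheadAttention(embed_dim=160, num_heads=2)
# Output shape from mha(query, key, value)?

Input shape: (133, 3, 160)
Output shape: (133, 3, 160)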